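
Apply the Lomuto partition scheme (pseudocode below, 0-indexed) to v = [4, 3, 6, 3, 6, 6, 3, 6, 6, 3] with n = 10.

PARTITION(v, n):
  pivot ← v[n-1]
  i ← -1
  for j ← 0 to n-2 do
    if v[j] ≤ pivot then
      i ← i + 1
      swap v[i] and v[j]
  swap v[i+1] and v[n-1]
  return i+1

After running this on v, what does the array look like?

pivot=3, i=-1
j=0: 4>3, skip
j=1: 3≤3, i=0, swap(0,1) ⇒ [3, 4, 6, 3, 6, 6, 3, 6, 6, 3]
j=2: 6>3, skip
j=3: 3≤3, i=1, swap(1,3) ⇒ [3, 3, 6, 4, 6, 6, 3, 6, 6, 3]
j=4: 6>3, skip
j=5: 6>3, skip
j=6: 3≤3, i=2, swap(2,6) ⇒ [3, 3, 3, 4, 6, 6, 6, 6, 6, 3]
j=7: 6>3, skip
j=8: 6>3, skip
swap(3,9) ⇒ [3, 3, 3, 3, 6, 6, 6, 6, 6, 4]; return 3

[3, 3, 3, 3, 6, 6, 6, 6, 6, 4]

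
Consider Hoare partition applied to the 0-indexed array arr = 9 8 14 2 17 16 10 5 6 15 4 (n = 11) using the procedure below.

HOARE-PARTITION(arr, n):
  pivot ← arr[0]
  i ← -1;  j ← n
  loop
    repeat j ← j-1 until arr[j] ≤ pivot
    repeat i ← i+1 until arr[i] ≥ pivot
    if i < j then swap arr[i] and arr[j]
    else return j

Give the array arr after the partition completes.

pivot = arr[0] = 9; i = -1, j = 11
j→10 (arr[10]=4≤9), i→0 (arr[0]=9≥9); i<j, swap → 4 8 14 2 17 16 10 5 6 15 9
j→8 (arr[8]=6≤9), i→2 (arr[2]=14≥9); i<j, swap → 4 8 6 2 17 16 10 5 14 15 9
j→7 (arr[7]=5≤9), i→4 (arr[4]=17≥9); i<j, swap → 4 8 6 2 5 16 10 17 14 15 9
j→4, i→5; i≥j, return j=4. arr = 4 8 6 2 5 16 10 17 14 15 9

4 8 6 2 5 16 10 17 14 15 9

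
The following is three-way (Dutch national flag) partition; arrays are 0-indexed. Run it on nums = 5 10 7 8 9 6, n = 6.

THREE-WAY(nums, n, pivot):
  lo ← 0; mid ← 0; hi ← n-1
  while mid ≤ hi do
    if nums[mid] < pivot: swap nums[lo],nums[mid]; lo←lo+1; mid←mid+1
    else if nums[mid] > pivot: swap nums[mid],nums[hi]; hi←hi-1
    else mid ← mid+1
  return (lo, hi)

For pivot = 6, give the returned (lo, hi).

lo=0 mid=0 hi=5
5<6: swap(0,0), lo=1 mid=1 ⇒ 5 10 7 8 9 6
10>6: swap(1,5), hi=4 ⇒ 5 6 7 8 9 10
6=6: mid=2
7>6: swap(2,4), hi=3 ⇒ 5 6 9 8 7 10
9>6: swap(2,3), hi=2 ⇒ 5 6 8 9 7 10
8>6: swap(2,2), hi=1 ⇒ 5 6 8 9 7 10
done. lo=1 hi=1; nums=5 6 8 9 7 10

(1, 1)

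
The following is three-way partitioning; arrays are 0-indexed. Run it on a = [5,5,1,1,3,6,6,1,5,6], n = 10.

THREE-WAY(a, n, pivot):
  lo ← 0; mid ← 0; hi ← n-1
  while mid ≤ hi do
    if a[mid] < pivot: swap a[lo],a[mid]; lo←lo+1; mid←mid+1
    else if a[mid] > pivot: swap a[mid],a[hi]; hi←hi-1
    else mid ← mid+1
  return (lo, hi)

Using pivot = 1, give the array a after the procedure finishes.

[1,1,1,3,6,6,5,5,6,5]

pivot = 1; lo=0, mid=0, hi=9
a[mid]=5>1: swap a[0],a[9]; hi=8 → [6,5,1,1,3,6,6,1,5,5]
a[mid]=6>1: swap a[0],a[8]; hi=7 → [5,5,1,1,3,6,6,1,6,5]
a[mid]=5>1: swap a[0],a[7]; hi=6 → [1,5,1,1,3,6,6,5,6,5]
a[mid]=1=1: mid=1
a[mid]=5>1: swap a[1],a[6]; hi=5 → [1,6,1,1,3,6,5,5,6,5]
a[mid]=6>1: swap a[1],a[5]; hi=4 → [1,6,1,1,3,6,5,5,6,5]
a[mid]=6>1: swap a[1],a[4]; hi=3 → [1,3,1,1,6,6,5,5,6,5]
a[mid]=3>1: swap a[1],a[3]; hi=2 → [1,1,1,3,6,6,5,5,6,5]
a[mid]=1=1: mid=2
a[mid]=1=1: mid=3
end: lo=0, hi=2; a = [1,1,1,3,6,6,5,5,6,5]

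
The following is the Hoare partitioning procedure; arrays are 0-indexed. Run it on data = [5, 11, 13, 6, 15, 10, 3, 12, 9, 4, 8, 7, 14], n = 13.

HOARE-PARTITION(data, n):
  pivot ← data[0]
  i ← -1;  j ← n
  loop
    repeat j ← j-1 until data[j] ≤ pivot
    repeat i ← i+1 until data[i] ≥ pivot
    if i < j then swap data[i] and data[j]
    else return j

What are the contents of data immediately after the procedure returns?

pivot=5
j stops at 9 (4), i stops at 0 (5); swap ⇒ [4, 11, 13, 6, 15, 10, 3, 12, 9, 5, 8, 7, 14]
j stops at 6 (3), i stops at 1 (11); swap ⇒ [4, 3, 13, 6, 15, 10, 11, 12, 9, 5, 8, 7, 14]
j stops at 1, i stops at 2; i≥j ⇒ return 1. data=[4, 3, 13, 6, 15, 10, 11, 12, 9, 5, 8, 7, 14]

[4, 3, 13, 6, 15, 10, 11, 12, 9, 5, 8, 7, 14]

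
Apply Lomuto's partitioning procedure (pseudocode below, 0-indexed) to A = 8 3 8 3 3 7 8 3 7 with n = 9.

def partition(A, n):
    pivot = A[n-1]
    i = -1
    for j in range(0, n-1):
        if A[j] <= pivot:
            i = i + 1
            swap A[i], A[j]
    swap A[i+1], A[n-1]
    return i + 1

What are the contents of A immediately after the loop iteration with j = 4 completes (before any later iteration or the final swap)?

pivot = A[8] = 7; i = -1
j=0: A[0]=8 > 7 → no swap
j=1: A[1]=3 ≤ 7 → i=0, swap A[0],A[1] → 3 8 8 3 3 7 8 3 7
j=2: A[2]=8 > 7 → no swap
j=3: A[3]=3 ≤ 7 → i=1, swap A[1],A[3] → 3 3 8 8 3 7 8 3 7
j=4: A[4]=3 ≤ 7 → i=2, swap A[2],A[4] → 3 3 3 8 8 7 8 3 7
(after j=4) A = 3 3 3 8 8 7 8 3 7

3 3 3 8 8 7 8 3 7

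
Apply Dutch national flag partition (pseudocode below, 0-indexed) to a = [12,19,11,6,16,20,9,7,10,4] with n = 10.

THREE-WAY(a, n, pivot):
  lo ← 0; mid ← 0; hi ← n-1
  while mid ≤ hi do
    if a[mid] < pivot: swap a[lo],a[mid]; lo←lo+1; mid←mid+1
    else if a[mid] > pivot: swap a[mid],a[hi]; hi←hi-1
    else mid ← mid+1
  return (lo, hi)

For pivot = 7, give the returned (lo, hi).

lo=0 mid=0 hi=9
12>7: swap(0,9), hi=8 ⇒ [4,19,11,6,16,20,9,7,10,12]
4<7: swap(0,0), lo=1 mid=1 ⇒ [4,19,11,6,16,20,9,7,10,12]
19>7: swap(1,8), hi=7 ⇒ [4,10,11,6,16,20,9,7,19,12]
10>7: swap(1,7), hi=6 ⇒ [4,7,11,6,16,20,9,10,19,12]
7=7: mid=2
11>7: swap(2,6), hi=5 ⇒ [4,7,9,6,16,20,11,10,19,12]
9>7: swap(2,5), hi=4 ⇒ [4,7,20,6,16,9,11,10,19,12]
20>7: swap(2,4), hi=3 ⇒ [4,7,16,6,20,9,11,10,19,12]
16>7: swap(2,3), hi=2 ⇒ [4,7,6,16,20,9,11,10,19,12]
6<7: swap(1,2), lo=2 mid=3 ⇒ [4,6,7,16,20,9,11,10,19,12]
done. lo=2 hi=2; a=[4,6,7,16,20,9,11,10,19,12]

(2, 2)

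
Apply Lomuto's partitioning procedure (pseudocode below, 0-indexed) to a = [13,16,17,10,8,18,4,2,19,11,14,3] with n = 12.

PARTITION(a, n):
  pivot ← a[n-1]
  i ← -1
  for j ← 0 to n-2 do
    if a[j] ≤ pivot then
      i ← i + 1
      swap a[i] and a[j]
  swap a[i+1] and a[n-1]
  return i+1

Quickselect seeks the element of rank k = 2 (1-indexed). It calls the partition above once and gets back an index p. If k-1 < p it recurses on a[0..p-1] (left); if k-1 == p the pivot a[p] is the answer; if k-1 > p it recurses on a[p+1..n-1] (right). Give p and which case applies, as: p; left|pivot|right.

pivot=3, i=-1
j=0: 13>3, skip
j=1: 16>3, skip
j=2: 17>3, skip
j=3: 10>3, skip
j=4: 8>3, skip
j=5: 18>3, skip
j=6: 4>3, skip
j=7: 2≤3, i=0, swap(0,7) ⇒ [2,16,17,10,8,18,4,13,19,11,14,3]
j=8: 19>3, skip
j=9: 11>3, skip
j=10: 14>3, skip
swap(1,11) ⇒ [2,3,17,10,8,18,4,13,19,11,14,16]; return 1
p = 1; k-1 = 1 == 1 ⇒ pivot

1; pivot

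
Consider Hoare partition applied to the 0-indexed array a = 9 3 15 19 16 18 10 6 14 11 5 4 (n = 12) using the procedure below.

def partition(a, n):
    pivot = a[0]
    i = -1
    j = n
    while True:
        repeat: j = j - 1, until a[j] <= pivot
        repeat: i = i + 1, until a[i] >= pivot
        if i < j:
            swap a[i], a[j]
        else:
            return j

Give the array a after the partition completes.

pivot=9
j stops at 11 (4), i stops at 0 (9); swap ⇒ 4 3 15 19 16 18 10 6 14 11 5 9
j stops at 10 (5), i stops at 2 (15); swap ⇒ 4 3 5 19 16 18 10 6 14 11 15 9
j stops at 7 (6), i stops at 3 (19); swap ⇒ 4 3 5 6 16 18 10 19 14 11 15 9
j stops at 3, i stops at 4; i≥j ⇒ return 3. a=4 3 5 6 16 18 10 19 14 11 15 9

4 3 5 6 16 18 10 19 14 11 15 9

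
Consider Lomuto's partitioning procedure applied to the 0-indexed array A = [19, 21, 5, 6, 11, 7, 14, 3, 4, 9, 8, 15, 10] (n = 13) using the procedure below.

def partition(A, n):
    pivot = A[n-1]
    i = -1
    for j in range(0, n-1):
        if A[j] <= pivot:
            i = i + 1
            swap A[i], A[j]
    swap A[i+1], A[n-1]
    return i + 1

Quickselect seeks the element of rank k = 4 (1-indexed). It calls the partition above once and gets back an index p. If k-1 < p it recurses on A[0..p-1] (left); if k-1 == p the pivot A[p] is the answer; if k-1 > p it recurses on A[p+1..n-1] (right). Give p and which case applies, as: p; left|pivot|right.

pivot = A[12] = 10; i = -1
j=0: A[0]=19 > 10 → no swap
j=1: A[1]=21 > 10 → no swap
j=2: A[2]=5 ≤ 10 → i=0, swap A[0],A[2] → [5, 21, 19, 6, 11, 7, 14, 3, 4, 9, 8, 15, 10]
j=3: A[3]=6 ≤ 10 → i=1, swap A[1],A[3] → [5, 6, 19, 21, 11, 7, 14, 3, 4, 9, 8, 15, 10]
j=4: A[4]=11 > 10 → no swap
j=5: A[5]=7 ≤ 10 → i=2, swap A[2],A[5] → [5, 6, 7, 21, 11, 19, 14, 3, 4, 9, 8, 15, 10]
j=6: A[6]=14 > 10 → no swap
j=7: A[7]=3 ≤ 10 → i=3, swap A[3],A[7] → [5, 6, 7, 3, 11, 19, 14, 21, 4, 9, 8, 15, 10]
j=8: A[8]=4 ≤ 10 → i=4, swap A[4],A[8] → [5, 6, 7, 3, 4, 19, 14, 21, 11, 9, 8, 15, 10]
j=9: A[9]=9 ≤ 10 → i=5, swap A[5],A[9] → [5, 6, 7, 3, 4, 9, 14, 21, 11, 19, 8, 15, 10]
j=10: A[10]=8 ≤ 10 → i=6, swap A[6],A[10] → [5, 6, 7, 3, 4, 9, 8, 21, 11, 19, 14, 15, 10]
j=11: A[11]=15 > 10 → no swap
final swap A[7],A[12] → [5, 6, 7, 3, 4, 9, 8, 10, 11, 19, 14, 15, 21]; return 7
p = 7; k-1 = 3 < 7 ⇒ left

7; left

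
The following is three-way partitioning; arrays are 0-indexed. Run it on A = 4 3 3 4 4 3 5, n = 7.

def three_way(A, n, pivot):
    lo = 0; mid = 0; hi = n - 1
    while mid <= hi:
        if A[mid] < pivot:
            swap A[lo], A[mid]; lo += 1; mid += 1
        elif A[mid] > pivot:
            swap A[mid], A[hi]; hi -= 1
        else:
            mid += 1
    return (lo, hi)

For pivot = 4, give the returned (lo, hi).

pivot = 4; lo=0, mid=0, hi=6
A[mid]=4=4: mid=1
A[mid]=3<4: swap A[0],A[1]; lo=1,mid=2 → 3 4 3 4 4 3 5
A[mid]=3<4: swap A[1],A[2]; lo=2,mid=3 → 3 3 4 4 4 3 5
A[mid]=4=4: mid=4
A[mid]=4=4: mid=5
A[mid]=3<4: swap A[2],A[5]; lo=3,mid=6 → 3 3 3 4 4 4 5
A[mid]=5>4: swap A[6],A[6]; hi=5 → 3 3 3 4 4 4 5
end: lo=3, hi=5; A = 3 3 3 4 4 4 5

(3, 5)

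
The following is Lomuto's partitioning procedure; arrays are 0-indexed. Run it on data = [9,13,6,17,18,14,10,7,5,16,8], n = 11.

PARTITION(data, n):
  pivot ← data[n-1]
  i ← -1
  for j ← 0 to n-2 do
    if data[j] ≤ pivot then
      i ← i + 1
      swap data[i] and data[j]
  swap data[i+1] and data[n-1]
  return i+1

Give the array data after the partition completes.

pivot = data[10] = 8; i = -1
j=0: data[0]=9 > 8 → no swap
j=1: data[1]=13 > 8 → no swap
j=2: data[2]=6 ≤ 8 → i=0, swap data[0],data[2] → [6,13,9,17,18,14,10,7,5,16,8]
j=3: data[3]=17 > 8 → no swap
j=4: data[4]=18 > 8 → no swap
j=5: data[5]=14 > 8 → no swap
j=6: data[6]=10 > 8 → no swap
j=7: data[7]=7 ≤ 8 → i=1, swap data[1],data[7] → [6,7,9,17,18,14,10,13,5,16,8]
j=8: data[8]=5 ≤ 8 → i=2, swap data[2],data[8] → [6,7,5,17,18,14,10,13,9,16,8]
j=9: data[9]=16 > 8 → no swap
final swap data[3],data[10] → [6,7,5,8,18,14,10,13,9,16,17]; return 3

[6,7,5,8,18,14,10,13,9,16,17]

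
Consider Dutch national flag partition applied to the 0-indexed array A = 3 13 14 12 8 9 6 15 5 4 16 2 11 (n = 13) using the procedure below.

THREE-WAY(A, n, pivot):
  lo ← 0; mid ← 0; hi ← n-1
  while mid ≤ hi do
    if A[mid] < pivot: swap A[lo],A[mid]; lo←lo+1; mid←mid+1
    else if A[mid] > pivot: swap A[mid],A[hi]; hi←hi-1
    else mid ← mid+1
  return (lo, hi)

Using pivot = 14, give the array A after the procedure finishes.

3 13 12 8 9 6 11 5 4 2 14 16 15

pivot = 14; lo=0, mid=0, hi=12
A[mid]=3<14: swap A[0],A[0]; lo=1,mid=1 → 3 13 14 12 8 9 6 15 5 4 16 2 11
A[mid]=13<14: swap A[1],A[1]; lo=2,mid=2 → 3 13 14 12 8 9 6 15 5 4 16 2 11
A[mid]=14=14: mid=3
A[mid]=12<14: swap A[2],A[3]; lo=3,mid=4 → 3 13 12 14 8 9 6 15 5 4 16 2 11
A[mid]=8<14: swap A[3],A[4]; lo=4,mid=5 → 3 13 12 8 14 9 6 15 5 4 16 2 11
A[mid]=9<14: swap A[4],A[5]; lo=5,mid=6 → 3 13 12 8 9 14 6 15 5 4 16 2 11
A[mid]=6<14: swap A[5],A[6]; lo=6,mid=7 → 3 13 12 8 9 6 14 15 5 4 16 2 11
A[mid]=15>14: swap A[7],A[12]; hi=11 → 3 13 12 8 9 6 14 11 5 4 16 2 15
A[mid]=11<14: swap A[6],A[7]; lo=7,mid=8 → 3 13 12 8 9 6 11 14 5 4 16 2 15
A[mid]=5<14: swap A[7],A[8]; lo=8,mid=9 → 3 13 12 8 9 6 11 5 14 4 16 2 15
A[mid]=4<14: swap A[8],A[9]; lo=9,mid=10 → 3 13 12 8 9 6 11 5 4 14 16 2 15
A[mid]=16>14: swap A[10],A[11]; hi=10 → 3 13 12 8 9 6 11 5 4 14 2 16 15
A[mid]=2<14: swap A[9],A[10]; lo=10,mid=11 → 3 13 12 8 9 6 11 5 4 2 14 16 15
end: lo=10, hi=10; A = 3 13 12 8 9 6 11 5 4 2 14 16 15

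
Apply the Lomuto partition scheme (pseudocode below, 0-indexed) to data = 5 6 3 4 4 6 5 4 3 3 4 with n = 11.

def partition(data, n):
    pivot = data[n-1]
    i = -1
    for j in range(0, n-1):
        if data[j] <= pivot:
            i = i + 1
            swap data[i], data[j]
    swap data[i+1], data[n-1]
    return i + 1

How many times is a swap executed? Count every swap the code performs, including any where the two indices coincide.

pivot = data[10] = 4; i = -1
j=0: data[0]=5 > 4 → no swap
j=1: data[1]=6 > 4 → no swap
j=2: data[2]=3 ≤ 4 → i=0, swap data[0],data[2] → 3 6 5 4 4 6 5 4 3 3 4
j=3: data[3]=4 ≤ 4 → i=1, swap data[1],data[3] → 3 4 5 6 4 6 5 4 3 3 4
j=4: data[4]=4 ≤ 4 → i=2, swap data[2],data[4] → 3 4 4 6 5 6 5 4 3 3 4
j=5: data[5]=6 > 4 → no swap
j=6: data[6]=5 > 4 → no swap
j=7: data[7]=4 ≤ 4 → i=3, swap data[3],data[7] → 3 4 4 4 5 6 5 6 3 3 4
j=8: data[8]=3 ≤ 4 → i=4, swap data[4],data[8] → 3 4 4 4 3 6 5 6 5 3 4
j=9: data[9]=3 ≤ 4 → i=5, swap data[5],data[9] → 3 4 4 4 3 3 5 6 5 6 4
final swap data[6],data[10] → 3 4 4 4 3 3 4 6 5 6 5; return 6

7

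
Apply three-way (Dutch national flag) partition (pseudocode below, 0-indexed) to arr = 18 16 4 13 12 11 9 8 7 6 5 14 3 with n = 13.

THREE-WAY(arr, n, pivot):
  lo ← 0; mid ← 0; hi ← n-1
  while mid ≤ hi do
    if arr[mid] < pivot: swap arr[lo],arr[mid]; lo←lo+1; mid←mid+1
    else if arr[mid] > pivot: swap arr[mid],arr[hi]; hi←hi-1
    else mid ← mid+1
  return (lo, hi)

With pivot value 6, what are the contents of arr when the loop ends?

pivot = 6; lo=0, mid=0, hi=12
arr[mid]=18>6: swap arr[0],arr[12]; hi=11 → 3 16 4 13 12 11 9 8 7 6 5 14 18
arr[mid]=3<6: swap arr[0],arr[0]; lo=1,mid=1 → 3 16 4 13 12 11 9 8 7 6 5 14 18
arr[mid]=16>6: swap arr[1],arr[11]; hi=10 → 3 14 4 13 12 11 9 8 7 6 5 16 18
arr[mid]=14>6: swap arr[1],arr[10]; hi=9 → 3 5 4 13 12 11 9 8 7 6 14 16 18
arr[mid]=5<6: swap arr[1],arr[1]; lo=2,mid=2 → 3 5 4 13 12 11 9 8 7 6 14 16 18
arr[mid]=4<6: swap arr[2],arr[2]; lo=3,mid=3 → 3 5 4 13 12 11 9 8 7 6 14 16 18
arr[mid]=13>6: swap arr[3],arr[9]; hi=8 → 3 5 4 6 12 11 9 8 7 13 14 16 18
arr[mid]=6=6: mid=4
arr[mid]=12>6: swap arr[4],arr[8]; hi=7 → 3 5 4 6 7 11 9 8 12 13 14 16 18
arr[mid]=7>6: swap arr[4],arr[7]; hi=6 → 3 5 4 6 8 11 9 7 12 13 14 16 18
arr[mid]=8>6: swap arr[4],arr[6]; hi=5 → 3 5 4 6 9 11 8 7 12 13 14 16 18
arr[mid]=9>6: swap arr[4],arr[5]; hi=4 → 3 5 4 6 11 9 8 7 12 13 14 16 18
arr[mid]=11>6: swap arr[4],arr[4]; hi=3 → 3 5 4 6 11 9 8 7 12 13 14 16 18
end: lo=3, hi=3; arr = 3 5 4 6 11 9 8 7 12 13 14 16 18

3 5 4 6 11 9 8 7 12 13 14 16 18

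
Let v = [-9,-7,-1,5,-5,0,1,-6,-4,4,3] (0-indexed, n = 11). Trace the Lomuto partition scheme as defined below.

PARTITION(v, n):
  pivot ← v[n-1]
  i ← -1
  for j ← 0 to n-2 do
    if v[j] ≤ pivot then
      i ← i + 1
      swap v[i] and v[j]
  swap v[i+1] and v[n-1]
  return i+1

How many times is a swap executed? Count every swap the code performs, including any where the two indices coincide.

9

pivot = v[10] = 3; i = -1
j=0: v[0]=-9 ≤ 3 → i=0, swap v[0],v[0] (no change) → [-9,-7,-1,5,-5,0,1,-6,-4,4,3]
j=1: v[1]=-7 ≤ 3 → i=1, swap v[1],v[1] (no change) → [-9,-7,-1,5,-5,0,1,-6,-4,4,3]
j=2: v[2]=-1 ≤ 3 → i=2, swap v[2],v[2] (no change) → [-9,-7,-1,5,-5,0,1,-6,-4,4,3]
j=3: v[3]=5 > 3 → no swap
j=4: v[4]=-5 ≤ 3 → i=3, swap v[3],v[4] → [-9,-7,-1,-5,5,0,1,-6,-4,4,3]
j=5: v[5]=0 ≤ 3 → i=4, swap v[4],v[5] → [-9,-7,-1,-5,0,5,1,-6,-4,4,3]
j=6: v[6]=1 ≤ 3 → i=5, swap v[5],v[6] → [-9,-7,-1,-5,0,1,5,-6,-4,4,3]
j=7: v[7]=-6 ≤ 3 → i=6, swap v[6],v[7] → [-9,-7,-1,-5,0,1,-6,5,-4,4,3]
j=8: v[8]=-4 ≤ 3 → i=7, swap v[7],v[8] → [-9,-7,-1,-5,0,1,-6,-4,5,4,3]
j=9: v[9]=4 > 3 → no swap
final swap v[8],v[10] → [-9,-7,-1,-5,0,1,-6,-4,3,4,5]; return 8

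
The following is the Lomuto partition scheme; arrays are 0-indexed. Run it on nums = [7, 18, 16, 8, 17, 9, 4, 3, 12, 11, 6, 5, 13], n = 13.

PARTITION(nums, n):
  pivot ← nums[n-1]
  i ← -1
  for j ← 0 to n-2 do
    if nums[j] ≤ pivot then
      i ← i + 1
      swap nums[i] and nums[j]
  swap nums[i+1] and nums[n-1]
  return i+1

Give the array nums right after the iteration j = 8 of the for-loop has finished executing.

pivot=13, i=-1
j=0: 7≤13, i=0, swap(0,0) ⇒ [7, 18, 16, 8, 17, 9, 4, 3, 12, 11, 6, 5, 13]
j=1: 18>13, skip
j=2: 16>13, skip
j=3: 8≤13, i=1, swap(1,3) ⇒ [7, 8, 16, 18, 17, 9, 4, 3, 12, 11, 6, 5, 13]
j=4: 17>13, skip
j=5: 9≤13, i=2, swap(2,5) ⇒ [7, 8, 9, 18, 17, 16, 4, 3, 12, 11, 6, 5, 13]
j=6: 4≤13, i=3, swap(3,6) ⇒ [7, 8, 9, 4, 17, 16, 18, 3, 12, 11, 6, 5, 13]
j=7: 3≤13, i=4, swap(4,7) ⇒ [7, 8, 9, 4, 3, 16, 18, 17, 12, 11, 6, 5, 13]
j=8: 12≤13, i=5, swap(5,8) ⇒ [7, 8, 9, 4, 3, 12, 18, 17, 16, 11, 6, 5, 13]
(after j=8) nums = [7, 8, 9, 4, 3, 12, 18, 17, 16, 11, 6, 5, 13]

[7, 8, 9, 4, 3, 12, 18, 17, 16, 11, 6, 5, 13]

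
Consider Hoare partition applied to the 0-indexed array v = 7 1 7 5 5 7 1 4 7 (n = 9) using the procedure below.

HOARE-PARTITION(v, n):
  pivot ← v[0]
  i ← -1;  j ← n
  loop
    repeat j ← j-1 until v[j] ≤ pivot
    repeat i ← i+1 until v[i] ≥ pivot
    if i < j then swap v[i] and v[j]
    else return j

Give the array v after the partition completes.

7 1 4 5 5 1 7 7 7

pivot=7
j stops at 8 (7), i stops at 0 (7); swap ⇒ 7 1 7 5 5 7 1 4 7
j stops at 7 (4), i stops at 2 (7); swap ⇒ 7 1 4 5 5 7 1 7 7
j stops at 6 (1), i stops at 5 (7); swap ⇒ 7 1 4 5 5 1 7 7 7
j stops at 5, i stops at 6; i≥j ⇒ return 5. v=7 1 4 5 5 1 7 7 7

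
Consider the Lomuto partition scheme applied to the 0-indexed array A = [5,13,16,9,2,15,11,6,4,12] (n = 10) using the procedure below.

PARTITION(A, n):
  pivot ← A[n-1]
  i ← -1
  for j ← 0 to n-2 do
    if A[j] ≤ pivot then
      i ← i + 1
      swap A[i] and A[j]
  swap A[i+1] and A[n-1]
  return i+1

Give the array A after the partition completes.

[5,9,2,11,6,4,12,16,15,13]

pivot=12, i=-1
j=0: 5≤12, i=0, swap(0,0) ⇒ [5,13,16,9,2,15,11,6,4,12]
j=1: 13>12, skip
j=2: 16>12, skip
j=3: 9≤12, i=1, swap(1,3) ⇒ [5,9,16,13,2,15,11,6,4,12]
j=4: 2≤12, i=2, swap(2,4) ⇒ [5,9,2,13,16,15,11,6,4,12]
j=5: 15>12, skip
j=6: 11≤12, i=3, swap(3,6) ⇒ [5,9,2,11,16,15,13,6,4,12]
j=7: 6≤12, i=4, swap(4,7) ⇒ [5,9,2,11,6,15,13,16,4,12]
j=8: 4≤12, i=5, swap(5,8) ⇒ [5,9,2,11,6,4,13,16,15,12]
swap(6,9) ⇒ [5,9,2,11,6,4,12,16,15,13]; return 6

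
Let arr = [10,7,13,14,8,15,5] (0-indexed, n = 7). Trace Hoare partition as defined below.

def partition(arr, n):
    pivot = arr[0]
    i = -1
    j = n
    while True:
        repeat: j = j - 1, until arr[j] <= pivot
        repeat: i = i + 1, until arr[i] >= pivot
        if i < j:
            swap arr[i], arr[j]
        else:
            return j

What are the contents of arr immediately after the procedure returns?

[5,7,8,14,13,15,10]

pivot=10
j stops at 6 (5), i stops at 0 (10); swap ⇒ [5,7,13,14,8,15,10]
j stops at 4 (8), i stops at 2 (13); swap ⇒ [5,7,8,14,13,15,10]
j stops at 2, i stops at 3; i≥j ⇒ return 2. arr=[5,7,8,14,13,15,10]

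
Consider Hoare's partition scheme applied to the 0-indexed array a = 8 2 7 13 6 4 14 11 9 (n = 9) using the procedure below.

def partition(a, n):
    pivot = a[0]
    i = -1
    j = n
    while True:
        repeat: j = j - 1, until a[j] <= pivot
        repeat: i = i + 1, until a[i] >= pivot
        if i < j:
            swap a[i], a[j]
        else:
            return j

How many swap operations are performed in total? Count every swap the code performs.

2

pivot=8
j stops at 5 (4), i stops at 0 (8); swap ⇒ 4 2 7 13 6 8 14 11 9
j stops at 4 (6), i stops at 3 (13); swap ⇒ 4 2 7 6 13 8 14 11 9
j stops at 3, i stops at 4; i≥j ⇒ return 3. a=4 2 7 6 13 8 14 11 9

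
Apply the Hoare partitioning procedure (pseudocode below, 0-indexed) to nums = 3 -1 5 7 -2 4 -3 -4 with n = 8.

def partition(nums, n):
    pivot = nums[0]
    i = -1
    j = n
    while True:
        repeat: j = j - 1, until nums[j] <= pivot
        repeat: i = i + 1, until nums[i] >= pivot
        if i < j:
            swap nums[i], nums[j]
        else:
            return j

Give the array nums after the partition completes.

-4 -1 -3 -2 7 4 5 3

pivot = nums[0] = 3; i = -1, j = 8
j→7 (nums[7]=-4≤3), i→0 (nums[0]=3≥3); i<j, swap → -4 -1 5 7 -2 4 -3 3
j→6 (nums[6]=-3≤3), i→2 (nums[2]=5≥3); i<j, swap → -4 -1 -3 7 -2 4 5 3
j→4 (nums[4]=-2≤3), i→3 (nums[3]=7≥3); i<j, swap → -4 -1 -3 -2 7 4 5 3
j→3, i→4; i≥j, return j=3. nums = -4 -1 -3 -2 7 4 5 3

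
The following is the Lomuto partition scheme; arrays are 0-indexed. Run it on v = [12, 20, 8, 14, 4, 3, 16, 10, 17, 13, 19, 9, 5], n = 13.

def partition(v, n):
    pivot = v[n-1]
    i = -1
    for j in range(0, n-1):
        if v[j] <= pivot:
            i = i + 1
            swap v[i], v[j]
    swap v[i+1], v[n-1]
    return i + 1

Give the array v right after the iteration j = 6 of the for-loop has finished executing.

[4, 3, 8, 14, 12, 20, 16, 10, 17, 13, 19, 9, 5]

pivot = v[12] = 5; i = -1
j=0: v[0]=12 > 5 → no swap
j=1: v[1]=20 > 5 → no swap
j=2: v[2]=8 > 5 → no swap
j=3: v[3]=14 > 5 → no swap
j=4: v[4]=4 ≤ 5 → i=0, swap v[0],v[4] → [4, 20, 8, 14, 12, 3, 16, 10, 17, 13, 19, 9, 5]
j=5: v[5]=3 ≤ 5 → i=1, swap v[1],v[5] → [4, 3, 8, 14, 12, 20, 16, 10, 17, 13, 19, 9, 5]
j=6: v[6]=16 > 5 → no swap
(after j=6) v = [4, 3, 8, 14, 12, 20, 16, 10, 17, 13, 19, 9, 5]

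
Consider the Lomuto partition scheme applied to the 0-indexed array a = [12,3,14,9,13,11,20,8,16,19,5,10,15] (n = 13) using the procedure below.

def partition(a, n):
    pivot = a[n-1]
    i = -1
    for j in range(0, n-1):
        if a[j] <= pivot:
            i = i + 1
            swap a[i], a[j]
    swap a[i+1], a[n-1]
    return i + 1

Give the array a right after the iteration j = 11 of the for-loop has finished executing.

[12,3,14,9,13,11,8,5,10,19,20,16,15]

pivot = a[12] = 15; i = -1
j=0: a[0]=12 ≤ 15 → i=0, swap a[0],a[0] (no change) → [12,3,14,9,13,11,20,8,16,19,5,10,15]
j=1: a[1]=3 ≤ 15 → i=1, swap a[1],a[1] (no change) → [12,3,14,9,13,11,20,8,16,19,5,10,15]
j=2: a[2]=14 ≤ 15 → i=2, swap a[2],a[2] (no change) → [12,3,14,9,13,11,20,8,16,19,5,10,15]
j=3: a[3]=9 ≤ 15 → i=3, swap a[3],a[3] (no change) → [12,3,14,9,13,11,20,8,16,19,5,10,15]
j=4: a[4]=13 ≤ 15 → i=4, swap a[4],a[4] (no change) → [12,3,14,9,13,11,20,8,16,19,5,10,15]
j=5: a[5]=11 ≤ 15 → i=5, swap a[5],a[5] (no change) → [12,3,14,9,13,11,20,8,16,19,5,10,15]
j=6: a[6]=20 > 15 → no swap
j=7: a[7]=8 ≤ 15 → i=6, swap a[6],a[7] → [12,3,14,9,13,11,8,20,16,19,5,10,15]
j=8: a[8]=16 > 15 → no swap
j=9: a[9]=19 > 15 → no swap
j=10: a[10]=5 ≤ 15 → i=7, swap a[7],a[10] → [12,3,14,9,13,11,8,5,16,19,20,10,15]
j=11: a[11]=10 ≤ 15 → i=8, swap a[8],a[11] → [12,3,14,9,13,11,8,5,10,19,20,16,15]
(after j=11) a = [12,3,14,9,13,11,8,5,10,19,20,16,15]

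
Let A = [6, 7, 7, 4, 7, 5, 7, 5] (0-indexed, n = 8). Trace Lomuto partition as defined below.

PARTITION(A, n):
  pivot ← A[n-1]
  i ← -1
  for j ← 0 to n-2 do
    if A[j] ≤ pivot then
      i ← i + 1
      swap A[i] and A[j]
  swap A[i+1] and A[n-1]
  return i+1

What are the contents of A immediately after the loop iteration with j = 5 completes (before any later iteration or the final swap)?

[4, 5, 7, 6, 7, 7, 7, 5]

pivot = A[7] = 5; i = -1
j=0: A[0]=6 > 5 → no swap
j=1: A[1]=7 > 5 → no swap
j=2: A[2]=7 > 5 → no swap
j=3: A[3]=4 ≤ 5 → i=0, swap A[0],A[3] → [4, 7, 7, 6, 7, 5, 7, 5]
j=4: A[4]=7 > 5 → no swap
j=5: A[5]=5 ≤ 5 → i=1, swap A[1],A[5] → [4, 5, 7, 6, 7, 7, 7, 5]
(after j=5) A = [4, 5, 7, 6, 7, 7, 7, 5]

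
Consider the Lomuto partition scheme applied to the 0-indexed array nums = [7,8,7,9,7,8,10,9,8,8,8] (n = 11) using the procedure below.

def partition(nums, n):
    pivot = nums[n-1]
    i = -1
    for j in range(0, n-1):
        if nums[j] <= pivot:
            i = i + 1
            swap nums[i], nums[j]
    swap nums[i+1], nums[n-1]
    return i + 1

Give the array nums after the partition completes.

[7,8,7,7,8,8,8,8,9,10,9]

pivot=8, i=-1
j=0: 7≤8, i=0, swap(0,0) ⇒ [7,8,7,9,7,8,10,9,8,8,8]
j=1: 8≤8, i=1, swap(1,1) ⇒ [7,8,7,9,7,8,10,9,8,8,8]
j=2: 7≤8, i=2, swap(2,2) ⇒ [7,8,7,9,7,8,10,9,8,8,8]
j=3: 9>8, skip
j=4: 7≤8, i=3, swap(3,4) ⇒ [7,8,7,7,9,8,10,9,8,8,8]
j=5: 8≤8, i=4, swap(4,5) ⇒ [7,8,7,7,8,9,10,9,8,8,8]
j=6: 10>8, skip
j=7: 9>8, skip
j=8: 8≤8, i=5, swap(5,8) ⇒ [7,8,7,7,8,8,10,9,9,8,8]
j=9: 8≤8, i=6, swap(6,9) ⇒ [7,8,7,7,8,8,8,9,9,10,8]
swap(7,10) ⇒ [7,8,7,7,8,8,8,8,9,10,9]; return 7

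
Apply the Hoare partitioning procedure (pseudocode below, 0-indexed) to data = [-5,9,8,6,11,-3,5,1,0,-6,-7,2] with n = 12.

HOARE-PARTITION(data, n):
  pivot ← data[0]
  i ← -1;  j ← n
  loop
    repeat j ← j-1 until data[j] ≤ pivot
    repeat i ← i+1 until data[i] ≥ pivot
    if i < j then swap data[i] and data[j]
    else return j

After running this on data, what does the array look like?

[-7,-6,8,6,11,-3,5,1,0,9,-5,2]

pivot=-5
j stops at 10 (-7), i stops at 0 (-5); swap ⇒ [-7,9,8,6,11,-3,5,1,0,-6,-5,2]
j stops at 9 (-6), i stops at 1 (9); swap ⇒ [-7,-6,8,6,11,-3,5,1,0,9,-5,2]
j stops at 1, i stops at 2; i≥j ⇒ return 1. data=[-7,-6,8,6,11,-3,5,1,0,9,-5,2]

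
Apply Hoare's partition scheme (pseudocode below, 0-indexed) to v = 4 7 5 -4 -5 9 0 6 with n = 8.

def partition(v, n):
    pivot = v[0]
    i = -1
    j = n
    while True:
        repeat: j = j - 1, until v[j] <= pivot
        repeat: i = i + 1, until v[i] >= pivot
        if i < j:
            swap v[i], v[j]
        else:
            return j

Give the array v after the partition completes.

pivot = v[0] = 4; i = -1, j = 8
j→6 (v[6]=0≤4), i→0 (v[0]=4≥4); i<j, swap → 0 7 5 -4 -5 9 4 6
j→4 (v[4]=-5≤4), i→1 (v[1]=7≥4); i<j, swap → 0 -5 5 -4 7 9 4 6
j→3 (v[3]=-4≤4), i→2 (v[2]=5≥4); i<j, swap → 0 -5 -4 5 7 9 4 6
j→2, i→3; i≥j, return j=2. v = 0 -5 -4 5 7 9 4 6

0 -5 -4 5 7 9 4 6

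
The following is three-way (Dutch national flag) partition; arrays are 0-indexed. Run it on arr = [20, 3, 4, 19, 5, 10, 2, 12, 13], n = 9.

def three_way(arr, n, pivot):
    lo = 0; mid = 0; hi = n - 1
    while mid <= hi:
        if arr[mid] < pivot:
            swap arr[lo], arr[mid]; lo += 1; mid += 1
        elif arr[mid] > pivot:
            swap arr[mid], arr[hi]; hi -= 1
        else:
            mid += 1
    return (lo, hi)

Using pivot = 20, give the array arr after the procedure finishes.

pivot = 20; lo=0, mid=0, hi=8
arr[mid]=20=20: mid=1
arr[mid]=3<20: swap arr[0],arr[1]; lo=1,mid=2 → [3, 20, 4, 19, 5, 10, 2, 12, 13]
arr[mid]=4<20: swap arr[1],arr[2]; lo=2,mid=3 → [3, 4, 20, 19, 5, 10, 2, 12, 13]
arr[mid]=19<20: swap arr[2],arr[3]; lo=3,mid=4 → [3, 4, 19, 20, 5, 10, 2, 12, 13]
arr[mid]=5<20: swap arr[3],arr[4]; lo=4,mid=5 → [3, 4, 19, 5, 20, 10, 2, 12, 13]
arr[mid]=10<20: swap arr[4],arr[5]; lo=5,mid=6 → [3, 4, 19, 5, 10, 20, 2, 12, 13]
arr[mid]=2<20: swap arr[5],arr[6]; lo=6,mid=7 → [3, 4, 19, 5, 10, 2, 20, 12, 13]
arr[mid]=12<20: swap arr[6],arr[7]; lo=7,mid=8 → [3, 4, 19, 5, 10, 2, 12, 20, 13]
arr[mid]=13<20: swap arr[7],arr[8]; lo=8,mid=9 → [3, 4, 19, 5, 10, 2, 12, 13, 20]
end: lo=8, hi=8; arr = [3, 4, 19, 5, 10, 2, 12, 13, 20]

[3, 4, 19, 5, 10, 2, 12, 13, 20]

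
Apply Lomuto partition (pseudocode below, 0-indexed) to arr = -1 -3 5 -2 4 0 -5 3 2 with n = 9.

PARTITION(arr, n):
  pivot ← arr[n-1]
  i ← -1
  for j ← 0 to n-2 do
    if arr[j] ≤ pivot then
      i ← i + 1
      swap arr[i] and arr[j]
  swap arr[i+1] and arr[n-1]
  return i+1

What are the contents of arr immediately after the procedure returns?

-1 -3 -2 0 -5 2 4 3 5

pivot = arr[8] = 2; i = -1
j=0: arr[0]=-1 ≤ 2 → i=0, swap arr[0],arr[0] (no change) → -1 -3 5 -2 4 0 -5 3 2
j=1: arr[1]=-3 ≤ 2 → i=1, swap arr[1],arr[1] (no change) → -1 -3 5 -2 4 0 -5 3 2
j=2: arr[2]=5 > 2 → no swap
j=3: arr[3]=-2 ≤ 2 → i=2, swap arr[2],arr[3] → -1 -3 -2 5 4 0 -5 3 2
j=4: arr[4]=4 > 2 → no swap
j=5: arr[5]=0 ≤ 2 → i=3, swap arr[3],arr[5] → -1 -3 -2 0 4 5 -5 3 2
j=6: arr[6]=-5 ≤ 2 → i=4, swap arr[4],arr[6] → -1 -3 -2 0 -5 5 4 3 2
j=7: arr[7]=3 > 2 → no swap
final swap arr[5],arr[8] → -1 -3 -2 0 -5 2 4 3 5; return 5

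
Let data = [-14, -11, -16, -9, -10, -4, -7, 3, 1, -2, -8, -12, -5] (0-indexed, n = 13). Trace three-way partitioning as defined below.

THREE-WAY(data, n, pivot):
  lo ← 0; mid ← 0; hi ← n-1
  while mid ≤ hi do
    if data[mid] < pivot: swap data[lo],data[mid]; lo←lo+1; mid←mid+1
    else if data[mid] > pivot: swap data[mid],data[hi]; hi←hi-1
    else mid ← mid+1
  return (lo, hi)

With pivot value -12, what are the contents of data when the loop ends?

lo=0 mid=0 hi=12
-14<-12: swap(0,0), lo=1 mid=1 ⇒ [-14, -11, -16, -9, -10, -4, -7, 3, 1, -2, -8, -12, -5]
-11>-12: swap(1,12), hi=11 ⇒ [-14, -5, -16, -9, -10, -4, -7, 3, 1, -2, -8, -12, -11]
-5>-12: swap(1,11), hi=10 ⇒ [-14, -12, -16, -9, -10, -4, -7, 3, 1, -2, -8, -5, -11]
-12=-12: mid=2
-16<-12: swap(1,2), lo=2 mid=3 ⇒ [-14, -16, -12, -9, -10, -4, -7, 3, 1, -2, -8, -5, -11]
-9>-12: swap(3,10), hi=9 ⇒ [-14, -16, -12, -8, -10, -4, -7, 3, 1, -2, -9, -5, -11]
-8>-12: swap(3,9), hi=8 ⇒ [-14, -16, -12, -2, -10, -4, -7, 3, 1, -8, -9, -5, -11]
-2>-12: swap(3,8), hi=7 ⇒ [-14, -16, -12, 1, -10, -4, -7, 3, -2, -8, -9, -5, -11]
1>-12: swap(3,7), hi=6 ⇒ [-14, -16, -12, 3, -10, -4, -7, 1, -2, -8, -9, -5, -11]
3>-12: swap(3,6), hi=5 ⇒ [-14, -16, -12, -7, -10, -4, 3, 1, -2, -8, -9, -5, -11]
-7>-12: swap(3,5), hi=4 ⇒ [-14, -16, -12, -4, -10, -7, 3, 1, -2, -8, -9, -5, -11]
-4>-12: swap(3,4), hi=3 ⇒ [-14, -16, -12, -10, -4, -7, 3, 1, -2, -8, -9, -5, -11]
-10>-12: swap(3,3), hi=2 ⇒ [-14, -16, -12, -10, -4, -7, 3, 1, -2, -8, -9, -5, -11]
done. lo=2 hi=2; data=[-14, -16, -12, -10, -4, -7, 3, 1, -2, -8, -9, -5, -11]

[-14, -16, -12, -10, -4, -7, 3, 1, -2, -8, -9, -5, -11]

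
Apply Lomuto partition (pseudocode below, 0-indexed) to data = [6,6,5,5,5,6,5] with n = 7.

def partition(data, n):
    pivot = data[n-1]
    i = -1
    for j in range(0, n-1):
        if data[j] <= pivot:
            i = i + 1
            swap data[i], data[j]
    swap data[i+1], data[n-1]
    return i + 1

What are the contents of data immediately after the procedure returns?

[5,5,5,5,6,6,6]

pivot = data[6] = 5; i = -1
j=0: data[0]=6 > 5 → no swap
j=1: data[1]=6 > 5 → no swap
j=2: data[2]=5 ≤ 5 → i=0, swap data[0],data[2] → [5,6,6,5,5,6,5]
j=3: data[3]=5 ≤ 5 → i=1, swap data[1],data[3] → [5,5,6,6,5,6,5]
j=4: data[4]=5 ≤ 5 → i=2, swap data[2],data[4] → [5,5,5,6,6,6,5]
j=5: data[5]=6 > 5 → no swap
final swap data[3],data[6] → [5,5,5,5,6,6,6]; return 3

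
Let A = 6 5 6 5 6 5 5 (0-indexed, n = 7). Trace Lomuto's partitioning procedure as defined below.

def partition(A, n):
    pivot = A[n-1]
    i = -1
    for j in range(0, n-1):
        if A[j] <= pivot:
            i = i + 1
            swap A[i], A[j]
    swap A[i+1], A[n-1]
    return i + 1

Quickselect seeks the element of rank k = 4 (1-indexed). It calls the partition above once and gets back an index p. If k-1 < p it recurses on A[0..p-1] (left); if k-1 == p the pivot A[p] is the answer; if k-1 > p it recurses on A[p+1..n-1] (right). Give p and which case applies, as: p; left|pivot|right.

3; pivot

pivot=5, i=-1
j=0: 6>5, skip
j=1: 5≤5, i=0, swap(0,1) ⇒ 5 6 6 5 6 5 5
j=2: 6>5, skip
j=3: 5≤5, i=1, swap(1,3) ⇒ 5 5 6 6 6 5 5
j=4: 6>5, skip
j=5: 5≤5, i=2, swap(2,5) ⇒ 5 5 5 6 6 6 5
swap(3,6) ⇒ 5 5 5 5 6 6 6; return 3
p = 3; k-1 = 3 == 3 ⇒ pivot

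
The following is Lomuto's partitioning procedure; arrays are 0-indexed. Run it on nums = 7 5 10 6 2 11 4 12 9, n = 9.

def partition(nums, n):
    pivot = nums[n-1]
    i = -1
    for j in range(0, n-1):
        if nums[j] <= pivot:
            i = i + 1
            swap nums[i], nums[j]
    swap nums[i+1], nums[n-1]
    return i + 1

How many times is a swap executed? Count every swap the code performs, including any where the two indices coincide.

pivot=9, i=-1
j=0: 7≤9, i=0, swap(0,0) ⇒ 7 5 10 6 2 11 4 12 9
j=1: 5≤9, i=1, swap(1,1) ⇒ 7 5 10 6 2 11 4 12 9
j=2: 10>9, skip
j=3: 6≤9, i=2, swap(2,3) ⇒ 7 5 6 10 2 11 4 12 9
j=4: 2≤9, i=3, swap(3,4) ⇒ 7 5 6 2 10 11 4 12 9
j=5: 11>9, skip
j=6: 4≤9, i=4, swap(4,6) ⇒ 7 5 6 2 4 11 10 12 9
j=7: 12>9, skip
swap(5,8) ⇒ 7 5 6 2 4 9 10 12 11; return 5

6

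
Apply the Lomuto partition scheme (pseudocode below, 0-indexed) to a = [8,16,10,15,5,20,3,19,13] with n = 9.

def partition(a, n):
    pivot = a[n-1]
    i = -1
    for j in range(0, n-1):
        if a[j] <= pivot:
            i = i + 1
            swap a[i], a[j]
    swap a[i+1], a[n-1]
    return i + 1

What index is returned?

4

pivot=13, i=-1
j=0: 8≤13, i=0, swap(0,0) ⇒ [8,16,10,15,5,20,3,19,13]
j=1: 16>13, skip
j=2: 10≤13, i=1, swap(1,2) ⇒ [8,10,16,15,5,20,3,19,13]
j=3: 15>13, skip
j=4: 5≤13, i=2, swap(2,4) ⇒ [8,10,5,15,16,20,3,19,13]
j=5: 20>13, skip
j=6: 3≤13, i=3, swap(3,6) ⇒ [8,10,5,3,16,20,15,19,13]
j=7: 19>13, skip
swap(4,8) ⇒ [8,10,5,3,13,20,15,19,16]; return 4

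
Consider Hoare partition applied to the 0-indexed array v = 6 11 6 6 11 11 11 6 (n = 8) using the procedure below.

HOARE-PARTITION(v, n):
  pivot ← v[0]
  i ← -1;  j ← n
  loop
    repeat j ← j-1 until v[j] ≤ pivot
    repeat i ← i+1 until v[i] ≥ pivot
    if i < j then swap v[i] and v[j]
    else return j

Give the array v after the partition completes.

6 6 6 11 11 11 11 6

pivot = v[0] = 6; i = -1, j = 8
j→7 (v[7]=6≤6), i→0 (v[0]=6≥6); i<j, swap → 6 11 6 6 11 11 11 6
j→3 (v[3]=6≤6), i→1 (v[1]=11≥6); i<j, swap → 6 6 6 11 11 11 11 6
j→2, i→2; i≥j, return j=2. v = 6 6 6 11 11 11 11 6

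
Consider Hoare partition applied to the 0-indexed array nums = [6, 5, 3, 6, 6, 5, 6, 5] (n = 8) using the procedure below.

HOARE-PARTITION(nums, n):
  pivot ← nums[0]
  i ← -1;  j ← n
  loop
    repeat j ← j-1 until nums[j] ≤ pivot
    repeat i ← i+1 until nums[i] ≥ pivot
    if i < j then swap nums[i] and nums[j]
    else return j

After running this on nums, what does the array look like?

pivot=6
j stops at 7 (5), i stops at 0 (6); swap ⇒ [5, 5, 3, 6, 6, 5, 6, 6]
j stops at 6 (6), i stops at 3 (6); swap ⇒ [5, 5, 3, 6, 6, 5, 6, 6]
j stops at 5 (5), i stops at 4 (6); swap ⇒ [5, 5, 3, 6, 5, 6, 6, 6]
j stops at 4, i stops at 5; i≥j ⇒ return 4. nums=[5, 5, 3, 6, 5, 6, 6, 6]

[5, 5, 3, 6, 5, 6, 6, 6]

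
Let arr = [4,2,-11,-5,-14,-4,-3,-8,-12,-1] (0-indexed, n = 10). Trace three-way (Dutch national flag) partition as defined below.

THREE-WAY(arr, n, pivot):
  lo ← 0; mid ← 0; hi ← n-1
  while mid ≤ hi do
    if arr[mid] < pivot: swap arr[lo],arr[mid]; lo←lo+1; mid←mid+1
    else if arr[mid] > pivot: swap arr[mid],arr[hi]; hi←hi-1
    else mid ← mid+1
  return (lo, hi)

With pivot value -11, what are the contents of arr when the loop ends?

pivot = -11; lo=0, mid=0, hi=9
arr[mid]=4>-11: swap arr[0],arr[9]; hi=8 → [-1,2,-11,-5,-14,-4,-3,-8,-12,4]
arr[mid]=-1>-11: swap arr[0],arr[8]; hi=7 → [-12,2,-11,-5,-14,-4,-3,-8,-1,4]
arr[mid]=-12<-11: swap arr[0],arr[0]; lo=1,mid=1 → [-12,2,-11,-5,-14,-4,-3,-8,-1,4]
arr[mid]=2>-11: swap arr[1],arr[7]; hi=6 → [-12,-8,-11,-5,-14,-4,-3,2,-1,4]
arr[mid]=-8>-11: swap arr[1],arr[6]; hi=5 → [-12,-3,-11,-5,-14,-4,-8,2,-1,4]
arr[mid]=-3>-11: swap arr[1],arr[5]; hi=4 → [-12,-4,-11,-5,-14,-3,-8,2,-1,4]
arr[mid]=-4>-11: swap arr[1],arr[4]; hi=3 → [-12,-14,-11,-5,-4,-3,-8,2,-1,4]
arr[mid]=-14<-11: swap arr[1],arr[1]; lo=2,mid=2 → [-12,-14,-11,-5,-4,-3,-8,2,-1,4]
arr[mid]=-11=-11: mid=3
arr[mid]=-5>-11: swap arr[3],arr[3]; hi=2 → [-12,-14,-11,-5,-4,-3,-8,2,-1,4]
end: lo=2, hi=2; arr = [-12,-14,-11,-5,-4,-3,-8,2,-1,4]

[-12,-14,-11,-5,-4,-3,-8,2,-1,4]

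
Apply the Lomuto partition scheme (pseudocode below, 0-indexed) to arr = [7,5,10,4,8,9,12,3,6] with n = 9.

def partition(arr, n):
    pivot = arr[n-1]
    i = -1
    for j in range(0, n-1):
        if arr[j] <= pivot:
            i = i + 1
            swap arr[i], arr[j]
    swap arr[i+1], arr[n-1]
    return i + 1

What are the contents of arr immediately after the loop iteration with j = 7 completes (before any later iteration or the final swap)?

[5,4,3,7,8,9,12,10,6]

pivot=6, i=-1
j=0: 7>6, skip
j=1: 5≤6, i=0, swap(0,1) ⇒ [5,7,10,4,8,9,12,3,6]
j=2: 10>6, skip
j=3: 4≤6, i=1, swap(1,3) ⇒ [5,4,10,7,8,9,12,3,6]
j=4: 8>6, skip
j=5: 9>6, skip
j=6: 12>6, skip
j=7: 3≤6, i=2, swap(2,7) ⇒ [5,4,3,7,8,9,12,10,6]
(after j=7) arr = [5,4,3,7,8,9,12,10,6]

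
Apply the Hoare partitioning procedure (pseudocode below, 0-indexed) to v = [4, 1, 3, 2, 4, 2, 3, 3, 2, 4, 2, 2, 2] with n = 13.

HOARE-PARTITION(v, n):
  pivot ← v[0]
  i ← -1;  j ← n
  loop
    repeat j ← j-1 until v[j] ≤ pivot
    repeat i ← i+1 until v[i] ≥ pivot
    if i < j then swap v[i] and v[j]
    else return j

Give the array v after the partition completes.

[2, 1, 3, 2, 2, 2, 3, 3, 2, 2, 4, 4, 4]

pivot = v[0] = 4; i = -1, j = 13
j→12 (v[12]=2≤4), i→0 (v[0]=4≥4); i<j, swap → [2, 1, 3, 2, 4, 2, 3, 3, 2, 4, 2, 2, 4]
j→11 (v[11]=2≤4), i→4 (v[4]=4≥4); i<j, swap → [2, 1, 3, 2, 2, 2, 3, 3, 2, 4, 2, 4, 4]
j→10 (v[10]=2≤4), i→9 (v[9]=4≥4); i<j, swap → [2, 1, 3, 2, 2, 2, 3, 3, 2, 2, 4, 4, 4]
j→9, i→10; i≥j, return j=9. v = [2, 1, 3, 2, 2, 2, 3, 3, 2, 2, 4, 4, 4]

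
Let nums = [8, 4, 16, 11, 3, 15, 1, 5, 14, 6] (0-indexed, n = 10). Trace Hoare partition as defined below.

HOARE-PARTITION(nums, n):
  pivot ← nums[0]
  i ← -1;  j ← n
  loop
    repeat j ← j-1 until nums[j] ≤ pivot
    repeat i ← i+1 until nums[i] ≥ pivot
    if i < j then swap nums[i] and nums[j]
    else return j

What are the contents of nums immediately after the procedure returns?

[6, 4, 5, 1, 3, 15, 11, 16, 14, 8]

pivot = nums[0] = 8; i = -1, j = 10
j→9 (nums[9]=6≤8), i→0 (nums[0]=8≥8); i<j, swap → [6, 4, 16, 11, 3, 15, 1, 5, 14, 8]
j→7 (nums[7]=5≤8), i→2 (nums[2]=16≥8); i<j, swap → [6, 4, 5, 11, 3, 15, 1, 16, 14, 8]
j→6 (nums[6]=1≤8), i→3 (nums[3]=11≥8); i<j, swap → [6, 4, 5, 1, 3, 15, 11, 16, 14, 8]
j→4, i→5; i≥j, return j=4. nums = [6, 4, 5, 1, 3, 15, 11, 16, 14, 8]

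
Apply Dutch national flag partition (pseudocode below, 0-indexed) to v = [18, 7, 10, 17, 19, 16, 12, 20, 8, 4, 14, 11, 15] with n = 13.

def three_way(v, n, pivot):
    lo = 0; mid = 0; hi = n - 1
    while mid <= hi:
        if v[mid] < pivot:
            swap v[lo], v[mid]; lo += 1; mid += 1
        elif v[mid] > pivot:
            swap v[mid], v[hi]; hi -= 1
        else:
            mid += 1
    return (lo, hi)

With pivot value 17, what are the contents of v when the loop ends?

lo=0 mid=0 hi=12
18>17: swap(0,12), hi=11 ⇒ [15, 7, 10, 17, 19, 16, 12, 20, 8, 4, 14, 11, 18]
15<17: swap(0,0), lo=1 mid=1 ⇒ [15, 7, 10, 17, 19, 16, 12, 20, 8, 4, 14, 11, 18]
7<17: swap(1,1), lo=2 mid=2 ⇒ [15, 7, 10, 17, 19, 16, 12, 20, 8, 4, 14, 11, 18]
10<17: swap(2,2), lo=3 mid=3 ⇒ [15, 7, 10, 17, 19, 16, 12, 20, 8, 4, 14, 11, 18]
17=17: mid=4
19>17: swap(4,11), hi=10 ⇒ [15, 7, 10, 17, 11, 16, 12, 20, 8, 4, 14, 19, 18]
11<17: swap(3,4), lo=4 mid=5 ⇒ [15, 7, 10, 11, 17, 16, 12, 20, 8, 4, 14, 19, 18]
16<17: swap(4,5), lo=5 mid=6 ⇒ [15, 7, 10, 11, 16, 17, 12, 20, 8, 4, 14, 19, 18]
12<17: swap(5,6), lo=6 mid=7 ⇒ [15, 7, 10, 11, 16, 12, 17, 20, 8, 4, 14, 19, 18]
20>17: swap(7,10), hi=9 ⇒ [15, 7, 10, 11, 16, 12, 17, 14, 8, 4, 20, 19, 18]
14<17: swap(6,7), lo=7 mid=8 ⇒ [15, 7, 10, 11, 16, 12, 14, 17, 8, 4, 20, 19, 18]
8<17: swap(7,8), lo=8 mid=9 ⇒ [15, 7, 10, 11, 16, 12, 14, 8, 17, 4, 20, 19, 18]
4<17: swap(8,9), lo=9 mid=10 ⇒ [15, 7, 10, 11, 16, 12, 14, 8, 4, 17, 20, 19, 18]
done. lo=9 hi=9; v=[15, 7, 10, 11, 16, 12, 14, 8, 4, 17, 20, 19, 18]

[15, 7, 10, 11, 16, 12, 14, 8, 4, 17, 20, 19, 18]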